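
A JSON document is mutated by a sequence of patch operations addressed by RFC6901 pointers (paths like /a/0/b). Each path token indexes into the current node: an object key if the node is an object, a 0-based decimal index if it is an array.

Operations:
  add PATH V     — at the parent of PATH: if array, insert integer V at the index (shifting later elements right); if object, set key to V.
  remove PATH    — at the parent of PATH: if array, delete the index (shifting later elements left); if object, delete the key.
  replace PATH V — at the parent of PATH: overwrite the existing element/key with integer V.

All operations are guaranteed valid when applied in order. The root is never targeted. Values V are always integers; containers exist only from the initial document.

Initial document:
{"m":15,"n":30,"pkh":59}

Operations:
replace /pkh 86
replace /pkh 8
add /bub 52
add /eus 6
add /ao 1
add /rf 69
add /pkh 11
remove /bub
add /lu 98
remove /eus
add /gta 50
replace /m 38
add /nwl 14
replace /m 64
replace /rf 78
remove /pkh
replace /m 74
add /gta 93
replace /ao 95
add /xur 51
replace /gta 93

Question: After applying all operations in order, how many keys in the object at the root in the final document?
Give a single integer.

After op 1 (replace /pkh 86): {"m":15,"n":30,"pkh":86}
After op 2 (replace /pkh 8): {"m":15,"n":30,"pkh":8}
After op 3 (add /bub 52): {"bub":52,"m":15,"n":30,"pkh":8}
After op 4 (add /eus 6): {"bub":52,"eus":6,"m":15,"n":30,"pkh":8}
After op 5 (add /ao 1): {"ao":1,"bub":52,"eus":6,"m":15,"n":30,"pkh":8}
After op 6 (add /rf 69): {"ao":1,"bub":52,"eus":6,"m":15,"n":30,"pkh":8,"rf":69}
After op 7 (add /pkh 11): {"ao":1,"bub":52,"eus":6,"m":15,"n":30,"pkh":11,"rf":69}
After op 8 (remove /bub): {"ao":1,"eus":6,"m":15,"n":30,"pkh":11,"rf":69}
After op 9 (add /lu 98): {"ao":1,"eus":6,"lu":98,"m":15,"n":30,"pkh":11,"rf":69}
After op 10 (remove /eus): {"ao":1,"lu":98,"m":15,"n":30,"pkh":11,"rf":69}
After op 11 (add /gta 50): {"ao":1,"gta":50,"lu":98,"m":15,"n":30,"pkh":11,"rf":69}
After op 12 (replace /m 38): {"ao":1,"gta":50,"lu":98,"m":38,"n":30,"pkh":11,"rf":69}
After op 13 (add /nwl 14): {"ao":1,"gta":50,"lu":98,"m":38,"n":30,"nwl":14,"pkh":11,"rf":69}
After op 14 (replace /m 64): {"ao":1,"gta":50,"lu":98,"m":64,"n":30,"nwl":14,"pkh":11,"rf":69}
After op 15 (replace /rf 78): {"ao":1,"gta":50,"lu":98,"m":64,"n":30,"nwl":14,"pkh":11,"rf":78}
After op 16 (remove /pkh): {"ao":1,"gta":50,"lu":98,"m":64,"n":30,"nwl":14,"rf":78}
After op 17 (replace /m 74): {"ao":1,"gta":50,"lu":98,"m":74,"n":30,"nwl":14,"rf":78}
After op 18 (add /gta 93): {"ao":1,"gta":93,"lu":98,"m":74,"n":30,"nwl":14,"rf":78}
After op 19 (replace /ao 95): {"ao":95,"gta":93,"lu":98,"m":74,"n":30,"nwl":14,"rf":78}
After op 20 (add /xur 51): {"ao":95,"gta":93,"lu":98,"m":74,"n":30,"nwl":14,"rf":78,"xur":51}
After op 21 (replace /gta 93): {"ao":95,"gta":93,"lu":98,"m":74,"n":30,"nwl":14,"rf":78,"xur":51}
Size at the root: 8

Answer: 8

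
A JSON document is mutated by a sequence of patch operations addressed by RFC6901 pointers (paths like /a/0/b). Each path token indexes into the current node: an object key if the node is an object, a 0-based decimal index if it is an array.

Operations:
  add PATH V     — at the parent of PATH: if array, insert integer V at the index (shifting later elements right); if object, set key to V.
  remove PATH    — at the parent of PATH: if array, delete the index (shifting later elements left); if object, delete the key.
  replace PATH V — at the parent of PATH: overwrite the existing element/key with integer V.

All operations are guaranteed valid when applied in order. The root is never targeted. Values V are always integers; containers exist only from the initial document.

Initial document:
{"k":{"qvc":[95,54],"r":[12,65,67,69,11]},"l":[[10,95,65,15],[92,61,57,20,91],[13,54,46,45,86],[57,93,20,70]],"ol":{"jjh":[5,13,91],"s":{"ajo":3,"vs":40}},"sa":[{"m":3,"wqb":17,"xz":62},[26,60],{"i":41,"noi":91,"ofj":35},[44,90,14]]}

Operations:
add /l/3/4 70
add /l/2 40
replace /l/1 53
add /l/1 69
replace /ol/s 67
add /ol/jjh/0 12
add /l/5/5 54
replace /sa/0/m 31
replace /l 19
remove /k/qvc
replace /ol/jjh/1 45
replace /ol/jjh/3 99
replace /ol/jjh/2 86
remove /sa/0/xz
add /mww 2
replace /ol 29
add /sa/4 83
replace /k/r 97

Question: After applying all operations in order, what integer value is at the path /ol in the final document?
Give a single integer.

Answer: 29

Derivation:
After op 1 (add /l/3/4 70): {"k":{"qvc":[95,54],"r":[12,65,67,69,11]},"l":[[10,95,65,15],[92,61,57,20,91],[13,54,46,45,86],[57,93,20,70,70]],"ol":{"jjh":[5,13,91],"s":{"ajo":3,"vs":40}},"sa":[{"m":3,"wqb":17,"xz":62},[26,60],{"i":41,"noi":91,"ofj":35},[44,90,14]]}
After op 2 (add /l/2 40): {"k":{"qvc":[95,54],"r":[12,65,67,69,11]},"l":[[10,95,65,15],[92,61,57,20,91],40,[13,54,46,45,86],[57,93,20,70,70]],"ol":{"jjh":[5,13,91],"s":{"ajo":3,"vs":40}},"sa":[{"m":3,"wqb":17,"xz":62},[26,60],{"i":41,"noi":91,"ofj":35},[44,90,14]]}
After op 3 (replace /l/1 53): {"k":{"qvc":[95,54],"r":[12,65,67,69,11]},"l":[[10,95,65,15],53,40,[13,54,46,45,86],[57,93,20,70,70]],"ol":{"jjh":[5,13,91],"s":{"ajo":3,"vs":40}},"sa":[{"m":3,"wqb":17,"xz":62},[26,60],{"i":41,"noi":91,"ofj":35},[44,90,14]]}
After op 4 (add /l/1 69): {"k":{"qvc":[95,54],"r":[12,65,67,69,11]},"l":[[10,95,65,15],69,53,40,[13,54,46,45,86],[57,93,20,70,70]],"ol":{"jjh":[5,13,91],"s":{"ajo":3,"vs":40}},"sa":[{"m":3,"wqb":17,"xz":62},[26,60],{"i":41,"noi":91,"ofj":35},[44,90,14]]}
After op 5 (replace /ol/s 67): {"k":{"qvc":[95,54],"r":[12,65,67,69,11]},"l":[[10,95,65,15],69,53,40,[13,54,46,45,86],[57,93,20,70,70]],"ol":{"jjh":[5,13,91],"s":67},"sa":[{"m":3,"wqb":17,"xz":62},[26,60],{"i":41,"noi":91,"ofj":35},[44,90,14]]}
After op 6 (add /ol/jjh/0 12): {"k":{"qvc":[95,54],"r":[12,65,67,69,11]},"l":[[10,95,65,15],69,53,40,[13,54,46,45,86],[57,93,20,70,70]],"ol":{"jjh":[12,5,13,91],"s":67},"sa":[{"m":3,"wqb":17,"xz":62},[26,60],{"i":41,"noi":91,"ofj":35},[44,90,14]]}
After op 7 (add /l/5/5 54): {"k":{"qvc":[95,54],"r":[12,65,67,69,11]},"l":[[10,95,65,15],69,53,40,[13,54,46,45,86],[57,93,20,70,70,54]],"ol":{"jjh":[12,5,13,91],"s":67},"sa":[{"m":3,"wqb":17,"xz":62},[26,60],{"i":41,"noi":91,"ofj":35},[44,90,14]]}
After op 8 (replace /sa/0/m 31): {"k":{"qvc":[95,54],"r":[12,65,67,69,11]},"l":[[10,95,65,15],69,53,40,[13,54,46,45,86],[57,93,20,70,70,54]],"ol":{"jjh":[12,5,13,91],"s":67},"sa":[{"m":31,"wqb":17,"xz":62},[26,60],{"i":41,"noi":91,"ofj":35},[44,90,14]]}
After op 9 (replace /l 19): {"k":{"qvc":[95,54],"r":[12,65,67,69,11]},"l":19,"ol":{"jjh":[12,5,13,91],"s":67},"sa":[{"m":31,"wqb":17,"xz":62},[26,60],{"i":41,"noi":91,"ofj":35},[44,90,14]]}
After op 10 (remove /k/qvc): {"k":{"r":[12,65,67,69,11]},"l":19,"ol":{"jjh":[12,5,13,91],"s":67},"sa":[{"m":31,"wqb":17,"xz":62},[26,60],{"i":41,"noi":91,"ofj":35},[44,90,14]]}
After op 11 (replace /ol/jjh/1 45): {"k":{"r":[12,65,67,69,11]},"l":19,"ol":{"jjh":[12,45,13,91],"s":67},"sa":[{"m":31,"wqb":17,"xz":62},[26,60],{"i":41,"noi":91,"ofj":35},[44,90,14]]}
After op 12 (replace /ol/jjh/3 99): {"k":{"r":[12,65,67,69,11]},"l":19,"ol":{"jjh":[12,45,13,99],"s":67},"sa":[{"m":31,"wqb":17,"xz":62},[26,60],{"i":41,"noi":91,"ofj":35},[44,90,14]]}
After op 13 (replace /ol/jjh/2 86): {"k":{"r":[12,65,67,69,11]},"l":19,"ol":{"jjh":[12,45,86,99],"s":67},"sa":[{"m":31,"wqb":17,"xz":62},[26,60],{"i":41,"noi":91,"ofj":35},[44,90,14]]}
After op 14 (remove /sa/0/xz): {"k":{"r":[12,65,67,69,11]},"l":19,"ol":{"jjh":[12,45,86,99],"s":67},"sa":[{"m":31,"wqb":17},[26,60],{"i":41,"noi":91,"ofj":35},[44,90,14]]}
After op 15 (add /mww 2): {"k":{"r":[12,65,67,69,11]},"l":19,"mww":2,"ol":{"jjh":[12,45,86,99],"s":67},"sa":[{"m":31,"wqb":17},[26,60],{"i":41,"noi":91,"ofj":35},[44,90,14]]}
After op 16 (replace /ol 29): {"k":{"r":[12,65,67,69,11]},"l":19,"mww":2,"ol":29,"sa":[{"m":31,"wqb":17},[26,60],{"i":41,"noi":91,"ofj":35},[44,90,14]]}
After op 17 (add /sa/4 83): {"k":{"r":[12,65,67,69,11]},"l":19,"mww":2,"ol":29,"sa":[{"m":31,"wqb":17},[26,60],{"i":41,"noi":91,"ofj":35},[44,90,14],83]}
After op 18 (replace /k/r 97): {"k":{"r":97},"l":19,"mww":2,"ol":29,"sa":[{"m":31,"wqb":17},[26,60],{"i":41,"noi":91,"ofj":35},[44,90,14],83]}
Value at /ol: 29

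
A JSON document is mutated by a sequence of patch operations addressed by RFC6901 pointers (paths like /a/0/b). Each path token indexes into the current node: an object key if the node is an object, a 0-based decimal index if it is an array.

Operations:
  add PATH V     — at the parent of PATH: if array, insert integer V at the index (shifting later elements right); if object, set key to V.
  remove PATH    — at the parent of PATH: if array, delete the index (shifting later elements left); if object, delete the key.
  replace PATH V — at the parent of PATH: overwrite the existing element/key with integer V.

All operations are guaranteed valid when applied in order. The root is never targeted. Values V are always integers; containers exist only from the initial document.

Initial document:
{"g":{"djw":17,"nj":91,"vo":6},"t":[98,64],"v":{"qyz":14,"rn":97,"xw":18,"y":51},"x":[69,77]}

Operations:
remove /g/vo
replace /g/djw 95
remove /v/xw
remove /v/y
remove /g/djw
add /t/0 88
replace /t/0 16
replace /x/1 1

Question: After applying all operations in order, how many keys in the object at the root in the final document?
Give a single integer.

Answer: 4

Derivation:
After op 1 (remove /g/vo): {"g":{"djw":17,"nj":91},"t":[98,64],"v":{"qyz":14,"rn":97,"xw":18,"y":51},"x":[69,77]}
After op 2 (replace /g/djw 95): {"g":{"djw":95,"nj":91},"t":[98,64],"v":{"qyz":14,"rn":97,"xw":18,"y":51},"x":[69,77]}
After op 3 (remove /v/xw): {"g":{"djw":95,"nj":91},"t":[98,64],"v":{"qyz":14,"rn":97,"y":51},"x":[69,77]}
After op 4 (remove /v/y): {"g":{"djw":95,"nj":91},"t":[98,64],"v":{"qyz":14,"rn":97},"x":[69,77]}
After op 5 (remove /g/djw): {"g":{"nj":91},"t":[98,64],"v":{"qyz":14,"rn":97},"x":[69,77]}
After op 6 (add /t/0 88): {"g":{"nj":91},"t":[88,98,64],"v":{"qyz":14,"rn":97},"x":[69,77]}
After op 7 (replace /t/0 16): {"g":{"nj":91},"t":[16,98,64],"v":{"qyz":14,"rn":97},"x":[69,77]}
After op 8 (replace /x/1 1): {"g":{"nj":91},"t":[16,98,64],"v":{"qyz":14,"rn":97},"x":[69,1]}
Size at the root: 4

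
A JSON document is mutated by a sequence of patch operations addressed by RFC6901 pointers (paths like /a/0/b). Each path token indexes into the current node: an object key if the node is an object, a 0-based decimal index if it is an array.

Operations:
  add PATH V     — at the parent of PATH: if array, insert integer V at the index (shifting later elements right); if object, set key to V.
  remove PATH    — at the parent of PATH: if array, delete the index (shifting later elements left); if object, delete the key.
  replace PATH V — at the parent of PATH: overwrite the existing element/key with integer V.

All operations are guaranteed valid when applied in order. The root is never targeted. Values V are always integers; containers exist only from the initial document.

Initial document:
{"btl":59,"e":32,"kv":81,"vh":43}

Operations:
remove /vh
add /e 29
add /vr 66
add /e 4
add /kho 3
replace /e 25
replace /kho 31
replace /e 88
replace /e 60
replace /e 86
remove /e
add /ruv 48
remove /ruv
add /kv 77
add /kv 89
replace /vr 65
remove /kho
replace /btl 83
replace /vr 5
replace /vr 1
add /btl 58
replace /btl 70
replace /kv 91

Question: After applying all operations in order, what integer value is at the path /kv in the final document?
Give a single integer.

Answer: 91

Derivation:
After op 1 (remove /vh): {"btl":59,"e":32,"kv":81}
After op 2 (add /e 29): {"btl":59,"e":29,"kv":81}
After op 3 (add /vr 66): {"btl":59,"e":29,"kv":81,"vr":66}
After op 4 (add /e 4): {"btl":59,"e":4,"kv":81,"vr":66}
After op 5 (add /kho 3): {"btl":59,"e":4,"kho":3,"kv":81,"vr":66}
After op 6 (replace /e 25): {"btl":59,"e":25,"kho":3,"kv":81,"vr":66}
After op 7 (replace /kho 31): {"btl":59,"e":25,"kho":31,"kv":81,"vr":66}
After op 8 (replace /e 88): {"btl":59,"e":88,"kho":31,"kv":81,"vr":66}
After op 9 (replace /e 60): {"btl":59,"e":60,"kho":31,"kv":81,"vr":66}
After op 10 (replace /e 86): {"btl":59,"e":86,"kho":31,"kv":81,"vr":66}
After op 11 (remove /e): {"btl":59,"kho":31,"kv":81,"vr":66}
After op 12 (add /ruv 48): {"btl":59,"kho":31,"kv":81,"ruv":48,"vr":66}
After op 13 (remove /ruv): {"btl":59,"kho":31,"kv":81,"vr":66}
After op 14 (add /kv 77): {"btl":59,"kho":31,"kv":77,"vr":66}
After op 15 (add /kv 89): {"btl":59,"kho":31,"kv":89,"vr":66}
After op 16 (replace /vr 65): {"btl":59,"kho":31,"kv":89,"vr":65}
After op 17 (remove /kho): {"btl":59,"kv":89,"vr":65}
After op 18 (replace /btl 83): {"btl":83,"kv":89,"vr":65}
After op 19 (replace /vr 5): {"btl":83,"kv":89,"vr":5}
After op 20 (replace /vr 1): {"btl":83,"kv":89,"vr":1}
After op 21 (add /btl 58): {"btl":58,"kv":89,"vr":1}
After op 22 (replace /btl 70): {"btl":70,"kv":89,"vr":1}
After op 23 (replace /kv 91): {"btl":70,"kv":91,"vr":1}
Value at /kv: 91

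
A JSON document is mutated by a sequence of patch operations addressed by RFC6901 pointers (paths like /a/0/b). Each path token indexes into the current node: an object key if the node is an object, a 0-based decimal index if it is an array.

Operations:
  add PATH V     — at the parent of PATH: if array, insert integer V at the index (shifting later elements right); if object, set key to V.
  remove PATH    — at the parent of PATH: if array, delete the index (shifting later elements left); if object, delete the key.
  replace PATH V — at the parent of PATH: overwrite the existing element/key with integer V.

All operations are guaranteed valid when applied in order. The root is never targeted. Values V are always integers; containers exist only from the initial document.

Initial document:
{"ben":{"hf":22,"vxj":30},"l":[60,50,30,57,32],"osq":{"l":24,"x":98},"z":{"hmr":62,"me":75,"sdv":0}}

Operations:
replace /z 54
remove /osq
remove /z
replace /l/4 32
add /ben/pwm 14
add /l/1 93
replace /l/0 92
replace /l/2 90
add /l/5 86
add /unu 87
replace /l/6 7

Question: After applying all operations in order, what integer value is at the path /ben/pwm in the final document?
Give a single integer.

After op 1 (replace /z 54): {"ben":{"hf":22,"vxj":30},"l":[60,50,30,57,32],"osq":{"l":24,"x":98},"z":54}
After op 2 (remove /osq): {"ben":{"hf":22,"vxj":30},"l":[60,50,30,57,32],"z":54}
After op 3 (remove /z): {"ben":{"hf":22,"vxj":30},"l":[60,50,30,57,32]}
After op 4 (replace /l/4 32): {"ben":{"hf":22,"vxj":30},"l":[60,50,30,57,32]}
After op 5 (add /ben/pwm 14): {"ben":{"hf":22,"pwm":14,"vxj":30},"l":[60,50,30,57,32]}
After op 6 (add /l/1 93): {"ben":{"hf":22,"pwm":14,"vxj":30},"l":[60,93,50,30,57,32]}
After op 7 (replace /l/0 92): {"ben":{"hf":22,"pwm":14,"vxj":30},"l":[92,93,50,30,57,32]}
After op 8 (replace /l/2 90): {"ben":{"hf":22,"pwm":14,"vxj":30},"l":[92,93,90,30,57,32]}
After op 9 (add /l/5 86): {"ben":{"hf":22,"pwm":14,"vxj":30},"l":[92,93,90,30,57,86,32]}
After op 10 (add /unu 87): {"ben":{"hf":22,"pwm":14,"vxj":30},"l":[92,93,90,30,57,86,32],"unu":87}
After op 11 (replace /l/6 7): {"ben":{"hf":22,"pwm":14,"vxj":30},"l":[92,93,90,30,57,86,7],"unu":87}
Value at /ben/pwm: 14

Answer: 14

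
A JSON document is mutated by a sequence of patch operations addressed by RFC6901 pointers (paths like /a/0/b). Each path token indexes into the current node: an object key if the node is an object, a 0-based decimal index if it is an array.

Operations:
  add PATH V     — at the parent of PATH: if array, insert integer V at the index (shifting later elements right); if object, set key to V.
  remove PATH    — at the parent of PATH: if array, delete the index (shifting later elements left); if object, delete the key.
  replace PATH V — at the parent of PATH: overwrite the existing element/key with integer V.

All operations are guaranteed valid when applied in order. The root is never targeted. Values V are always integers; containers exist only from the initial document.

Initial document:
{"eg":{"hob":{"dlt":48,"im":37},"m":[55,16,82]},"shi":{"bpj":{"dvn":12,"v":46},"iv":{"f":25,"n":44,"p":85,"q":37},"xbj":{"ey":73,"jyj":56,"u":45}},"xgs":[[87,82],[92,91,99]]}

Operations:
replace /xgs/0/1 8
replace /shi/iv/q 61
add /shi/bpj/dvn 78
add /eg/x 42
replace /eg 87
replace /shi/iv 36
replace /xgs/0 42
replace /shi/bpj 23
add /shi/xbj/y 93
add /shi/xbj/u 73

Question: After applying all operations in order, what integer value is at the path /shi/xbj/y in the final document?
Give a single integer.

After op 1 (replace /xgs/0/1 8): {"eg":{"hob":{"dlt":48,"im":37},"m":[55,16,82]},"shi":{"bpj":{"dvn":12,"v":46},"iv":{"f":25,"n":44,"p":85,"q":37},"xbj":{"ey":73,"jyj":56,"u":45}},"xgs":[[87,8],[92,91,99]]}
After op 2 (replace /shi/iv/q 61): {"eg":{"hob":{"dlt":48,"im":37},"m":[55,16,82]},"shi":{"bpj":{"dvn":12,"v":46},"iv":{"f":25,"n":44,"p":85,"q":61},"xbj":{"ey":73,"jyj":56,"u":45}},"xgs":[[87,8],[92,91,99]]}
After op 3 (add /shi/bpj/dvn 78): {"eg":{"hob":{"dlt":48,"im":37},"m":[55,16,82]},"shi":{"bpj":{"dvn":78,"v":46},"iv":{"f":25,"n":44,"p":85,"q":61},"xbj":{"ey":73,"jyj":56,"u":45}},"xgs":[[87,8],[92,91,99]]}
After op 4 (add /eg/x 42): {"eg":{"hob":{"dlt":48,"im":37},"m":[55,16,82],"x":42},"shi":{"bpj":{"dvn":78,"v":46},"iv":{"f":25,"n":44,"p":85,"q":61},"xbj":{"ey":73,"jyj":56,"u":45}},"xgs":[[87,8],[92,91,99]]}
After op 5 (replace /eg 87): {"eg":87,"shi":{"bpj":{"dvn":78,"v":46},"iv":{"f":25,"n":44,"p":85,"q":61},"xbj":{"ey":73,"jyj":56,"u":45}},"xgs":[[87,8],[92,91,99]]}
After op 6 (replace /shi/iv 36): {"eg":87,"shi":{"bpj":{"dvn":78,"v":46},"iv":36,"xbj":{"ey":73,"jyj":56,"u":45}},"xgs":[[87,8],[92,91,99]]}
After op 7 (replace /xgs/0 42): {"eg":87,"shi":{"bpj":{"dvn":78,"v":46},"iv":36,"xbj":{"ey":73,"jyj":56,"u":45}},"xgs":[42,[92,91,99]]}
After op 8 (replace /shi/bpj 23): {"eg":87,"shi":{"bpj":23,"iv":36,"xbj":{"ey":73,"jyj":56,"u":45}},"xgs":[42,[92,91,99]]}
After op 9 (add /shi/xbj/y 93): {"eg":87,"shi":{"bpj":23,"iv":36,"xbj":{"ey":73,"jyj":56,"u":45,"y":93}},"xgs":[42,[92,91,99]]}
After op 10 (add /shi/xbj/u 73): {"eg":87,"shi":{"bpj":23,"iv":36,"xbj":{"ey":73,"jyj":56,"u":73,"y":93}},"xgs":[42,[92,91,99]]}
Value at /shi/xbj/y: 93

Answer: 93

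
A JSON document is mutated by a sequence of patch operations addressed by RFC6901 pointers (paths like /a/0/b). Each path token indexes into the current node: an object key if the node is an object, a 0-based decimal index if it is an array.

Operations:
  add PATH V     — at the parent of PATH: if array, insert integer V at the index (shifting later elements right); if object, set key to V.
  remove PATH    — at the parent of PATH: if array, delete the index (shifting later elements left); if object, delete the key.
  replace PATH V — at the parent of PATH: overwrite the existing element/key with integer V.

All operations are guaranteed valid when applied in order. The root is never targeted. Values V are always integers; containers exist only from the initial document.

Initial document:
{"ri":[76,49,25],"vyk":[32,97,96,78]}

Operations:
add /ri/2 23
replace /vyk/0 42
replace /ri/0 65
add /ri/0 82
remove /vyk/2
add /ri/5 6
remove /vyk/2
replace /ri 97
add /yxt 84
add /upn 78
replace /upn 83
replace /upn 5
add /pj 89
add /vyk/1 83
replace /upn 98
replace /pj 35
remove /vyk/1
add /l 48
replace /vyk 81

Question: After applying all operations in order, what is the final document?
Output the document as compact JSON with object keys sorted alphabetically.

Answer: {"l":48,"pj":35,"ri":97,"upn":98,"vyk":81,"yxt":84}

Derivation:
After op 1 (add /ri/2 23): {"ri":[76,49,23,25],"vyk":[32,97,96,78]}
After op 2 (replace /vyk/0 42): {"ri":[76,49,23,25],"vyk":[42,97,96,78]}
After op 3 (replace /ri/0 65): {"ri":[65,49,23,25],"vyk":[42,97,96,78]}
After op 4 (add /ri/0 82): {"ri":[82,65,49,23,25],"vyk":[42,97,96,78]}
After op 5 (remove /vyk/2): {"ri":[82,65,49,23,25],"vyk":[42,97,78]}
After op 6 (add /ri/5 6): {"ri":[82,65,49,23,25,6],"vyk":[42,97,78]}
After op 7 (remove /vyk/2): {"ri":[82,65,49,23,25,6],"vyk":[42,97]}
After op 8 (replace /ri 97): {"ri":97,"vyk":[42,97]}
After op 9 (add /yxt 84): {"ri":97,"vyk":[42,97],"yxt":84}
After op 10 (add /upn 78): {"ri":97,"upn":78,"vyk":[42,97],"yxt":84}
After op 11 (replace /upn 83): {"ri":97,"upn":83,"vyk":[42,97],"yxt":84}
After op 12 (replace /upn 5): {"ri":97,"upn":5,"vyk":[42,97],"yxt":84}
After op 13 (add /pj 89): {"pj":89,"ri":97,"upn":5,"vyk":[42,97],"yxt":84}
After op 14 (add /vyk/1 83): {"pj":89,"ri":97,"upn":5,"vyk":[42,83,97],"yxt":84}
After op 15 (replace /upn 98): {"pj":89,"ri":97,"upn":98,"vyk":[42,83,97],"yxt":84}
After op 16 (replace /pj 35): {"pj":35,"ri":97,"upn":98,"vyk":[42,83,97],"yxt":84}
After op 17 (remove /vyk/1): {"pj":35,"ri":97,"upn":98,"vyk":[42,97],"yxt":84}
After op 18 (add /l 48): {"l":48,"pj":35,"ri":97,"upn":98,"vyk":[42,97],"yxt":84}
After op 19 (replace /vyk 81): {"l":48,"pj":35,"ri":97,"upn":98,"vyk":81,"yxt":84}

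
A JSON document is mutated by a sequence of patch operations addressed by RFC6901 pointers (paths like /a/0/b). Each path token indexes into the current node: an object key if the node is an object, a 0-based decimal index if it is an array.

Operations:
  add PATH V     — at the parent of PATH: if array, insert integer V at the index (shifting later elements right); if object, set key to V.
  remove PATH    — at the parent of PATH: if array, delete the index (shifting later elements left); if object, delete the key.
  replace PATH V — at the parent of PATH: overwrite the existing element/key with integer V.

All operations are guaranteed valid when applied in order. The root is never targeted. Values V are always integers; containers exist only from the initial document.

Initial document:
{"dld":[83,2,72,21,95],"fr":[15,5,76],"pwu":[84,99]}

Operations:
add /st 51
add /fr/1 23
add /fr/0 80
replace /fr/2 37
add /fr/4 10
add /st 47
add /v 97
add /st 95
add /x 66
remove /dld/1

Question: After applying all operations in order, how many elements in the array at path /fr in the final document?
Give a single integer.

After op 1 (add /st 51): {"dld":[83,2,72,21,95],"fr":[15,5,76],"pwu":[84,99],"st":51}
After op 2 (add /fr/1 23): {"dld":[83,2,72,21,95],"fr":[15,23,5,76],"pwu":[84,99],"st":51}
After op 3 (add /fr/0 80): {"dld":[83,2,72,21,95],"fr":[80,15,23,5,76],"pwu":[84,99],"st":51}
After op 4 (replace /fr/2 37): {"dld":[83,2,72,21,95],"fr":[80,15,37,5,76],"pwu":[84,99],"st":51}
After op 5 (add /fr/4 10): {"dld":[83,2,72,21,95],"fr":[80,15,37,5,10,76],"pwu":[84,99],"st":51}
After op 6 (add /st 47): {"dld":[83,2,72,21,95],"fr":[80,15,37,5,10,76],"pwu":[84,99],"st":47}
After op 7 (add /v 97): {"dld":[83,2,72,21,95],"fr":[80,15,37,5,10,76],"pwu":[84,99],"st":47,"v":97}
After op 8 (add /st 95): {"dld":[83,2,72,21,95],"fr":[80,15,37,5,10,76],"pwu":[84,99],"st":95,"v":97}
After op 9 (add /x 66): {"dld":[83,2,72,21,95],"fr":[80,15,37,5,10,76],"pwu":[84,99],"st":95,"v":97,"x":66}
After op 10 (remove /dld/1): {"dld":[83,72,21,95],"fr":[80,15,37,5,10,76],"pwu":[84,99],"st":95,"v":97,"x":66}
Size at path /fr: 6

Answer: 6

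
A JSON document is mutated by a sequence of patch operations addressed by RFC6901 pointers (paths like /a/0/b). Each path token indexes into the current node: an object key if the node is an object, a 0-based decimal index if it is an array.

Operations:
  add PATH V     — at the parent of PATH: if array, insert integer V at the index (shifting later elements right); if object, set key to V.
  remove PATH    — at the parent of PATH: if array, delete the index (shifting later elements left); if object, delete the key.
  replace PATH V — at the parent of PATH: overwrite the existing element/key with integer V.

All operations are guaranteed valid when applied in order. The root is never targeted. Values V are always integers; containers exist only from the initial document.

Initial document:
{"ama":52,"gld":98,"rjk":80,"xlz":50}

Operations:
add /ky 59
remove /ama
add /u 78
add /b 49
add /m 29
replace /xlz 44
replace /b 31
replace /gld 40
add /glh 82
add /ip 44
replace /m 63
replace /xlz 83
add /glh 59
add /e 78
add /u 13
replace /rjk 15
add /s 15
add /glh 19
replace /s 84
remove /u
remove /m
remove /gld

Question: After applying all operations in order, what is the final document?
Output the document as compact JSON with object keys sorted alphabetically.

After op 1 (add /ky 59): {"ama":52,"gld":98,"ky":59,"rjk":80,"xlz":50}
After op 2 (remove /ama): {"gld":98,"ky":59,"rjk":80,"xlz":50}
After op 3 (add /u 78): {"gld":98,"ky":59,"rjk":80,"u":78,"xlz":50}
After op 4 (add /b 49): {"b":49,"gld":98,"ky":59,"rjk":80,"u":78,"xlz":50}
After op 5 (add /m 29): {"b":49,"gld":98,"ky":59,"m":29,"rjk":80,"u":78,"xlz":50}
After op 6 (replace /xlz 44): {"b":49,"gld":98,"ky":59,"m":29,"rjk":80,"u":78,"xlz":44}
After op 7 (replace /b 31): {"b":31,"gld":98,"ky":59,"m":29,"rjk":80,"u":78,"xlz":44}
After op 8 (replace /gld 40): {"b":31,"gld":40,"ky":59,"m":29,"rjk":80,"u":78,"xlz":44}
After op 9 (add /glh 82): {"b":31,"gld":40,"glh":82,"ky":59,"m":29,"rjk":80,"u":78,"xlz":44}
After op 10 (add /ip 44): {"b":31,"gld":40,"glh":82,"ip":44,"ky":59,"m":29,"rjk":80,"u":78,"xlz":44}
After op 11 (replace /m 63): {"b":31,"gld":40,"glh":82,"ip":44,"ky":59,"m":63,"rjk":80,"u":78,"xlz":44}
After op 12 (replace /xlz 83): {"b":31,"gld":40,"glh":82,"ip":44,"ky":59,"m":63,"rjk":80,"u":78,"xlz":83}
After op 13 (add /glh 59): {"b":31,"gld":40,"glh":59,"ip":44,"ky":59,"m":63,"rjk":80,"u":78,"xlz":83}
After op 14 (add /e 78): {"b":31,"e":78,"gld":40,"glh":59,"ip":44,"ky":59,"m":63,"rjk":80,"u":78,"xlz":83}
After op 15 (add /u 13): {"b":31,"e":78,"gld":40,"glh":59,"ip":44,"ky":59,"m":63,"rjk":80,"u":13,"xlz":83}
After op 16 (replace /rjk 15): {"b":31,"e":78,"gld":40,"glh":59,"ip":44,"ky":59,"m":63,"rjk":15,"u":13,"xlz":83}
After op 17 (add /s 15): {"b":31,"e":78,"gld":40,"glh":59,"ip":44,"ky":59,"m":63,"rjk":15,"s":15,"u":13,"xlz":83}
After op 18 (add /glh 19): {"b":31,"e":78,"gld":40,"glh":19,"ip":44,"ky":59,"m":63,"rjk":15,"s":15,"u":13,"xlz":83}
After op 19 (replace /s 84): {"b":31,"e":78,"gld":40,"glh":19,"ip":44,"ky":59,"m":63,"rjk":15,"s":84,"u":13,"xlz":83}
After op 20 (remove /u): {"b":31,"e":78,"gld":40,"glh":19,"ip":44,"ky":59,"m":63,"rjk":15,"s":84,"xlz":83}
After op 21 (remove /m): {"b":31,"e":78,"gld":40,"glh":19,"ip":44,"ky":59,"rjk":15,"s":84,"xlz":83}
After op 22 (remove /gld): {"b":31,"e":78,"glh":19,"ip":44,"ky":59,"rjk":15,"s":84,"xlz":83}

Answer: {"b":31,"e":78,"glh":19,"ip":44,"ky":59,"rjk":15,"s":84,"xlz":83}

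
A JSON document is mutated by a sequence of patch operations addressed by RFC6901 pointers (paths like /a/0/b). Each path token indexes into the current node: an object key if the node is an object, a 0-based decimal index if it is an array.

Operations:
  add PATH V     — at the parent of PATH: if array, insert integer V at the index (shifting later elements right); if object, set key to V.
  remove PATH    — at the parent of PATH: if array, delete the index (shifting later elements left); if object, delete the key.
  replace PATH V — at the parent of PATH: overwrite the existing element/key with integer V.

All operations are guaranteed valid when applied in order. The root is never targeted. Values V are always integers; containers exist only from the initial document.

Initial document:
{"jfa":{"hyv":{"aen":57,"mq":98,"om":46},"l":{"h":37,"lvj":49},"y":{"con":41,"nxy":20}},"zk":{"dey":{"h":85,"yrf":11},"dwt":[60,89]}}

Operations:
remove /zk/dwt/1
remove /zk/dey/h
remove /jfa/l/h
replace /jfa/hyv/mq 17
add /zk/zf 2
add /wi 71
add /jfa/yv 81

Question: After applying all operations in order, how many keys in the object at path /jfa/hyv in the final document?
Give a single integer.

Answer: 3

Derivation:
After op 1 (remove /zk/dwt/1): {"jfa":{"hyv":{"aen":57,"mq":98,"om":46},"l":{"h":37,"lvj":49},"y":{"con":41,"nxy":20}},"zk":{"dey":{"h":85,"yrf":11},"dwt":[60]}}
After op 2 (remove /zk/dey/h): {"jfa":{"hyv":{"aen":57,"mq":98,"om":46},"l":{"h":37,"lvj":49},"y":{"con":41,"nxy":20}},"zk":{"dey":{"yrf":11},"dwt":[60]}}
After op 3 (remove /jfa/l/h): {"jfa":{"hyv":{"aen":57,"mq":98,"om":46},"l":{"lvj":49},"y":{"con":41,"nxy":20}},"zk":{"dey":{"yrf":11},"dwt":[60]}}
After op 4 (replace /jfa/hyv/mq 17): {"jfa":{"hyv":{"aen":57,"mq":17,"om":46},"l":{"lvj":49},"y":{"con":41,"nxy":20}},"zk":{"dey":{"yrf":11},"dwt":[60]}}
After op 5 (add /zk/zf 2): {"jfa":{"hyv":{"aen":57,"mq":17,"om":46},"l":{"lvj":49},"y":{"con":41,"nxy":20}},"zk":{"dey":{"yrf":11},"dwt":[60],"zf":2}}
After op 6 (add /wi 71): {"jfa":{"hyv":{"aen":57,"mq":17,"om":46},"l":{"lvj":49},"y":{"con":41,"nxy":20}},"wi":71,"zk":{"dey":{"yrf":11},"dwt":[60],"zf":2}}
After op 7 (add /jfa/yv 81): {"jfa":{"hyv":{"aen":57,"mq":17,"om":46},"l":{"lvj":49},"y":{"con":41,"nxy":20},"yv":81},"wi":71,"zk":{"dey":{"yrf":11},"dwt":[60],"zf":2}}
Size at path /jfa/hyv: 3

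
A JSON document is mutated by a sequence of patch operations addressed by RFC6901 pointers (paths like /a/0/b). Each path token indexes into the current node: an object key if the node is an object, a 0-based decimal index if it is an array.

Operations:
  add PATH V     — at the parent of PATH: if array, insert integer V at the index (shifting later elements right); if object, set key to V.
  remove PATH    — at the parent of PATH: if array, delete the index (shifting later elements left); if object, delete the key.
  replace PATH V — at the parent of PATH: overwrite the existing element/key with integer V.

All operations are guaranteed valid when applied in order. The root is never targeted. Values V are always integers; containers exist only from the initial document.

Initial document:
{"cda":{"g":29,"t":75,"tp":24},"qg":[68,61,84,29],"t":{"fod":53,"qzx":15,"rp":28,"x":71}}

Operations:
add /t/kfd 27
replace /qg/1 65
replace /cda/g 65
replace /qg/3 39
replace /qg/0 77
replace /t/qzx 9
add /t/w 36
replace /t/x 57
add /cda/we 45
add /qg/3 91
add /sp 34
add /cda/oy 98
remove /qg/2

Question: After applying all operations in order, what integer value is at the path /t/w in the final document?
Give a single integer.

Answer: 36

Derivation:
After op 1 (add /t/kfd 27): {"cda":{"g":29,"t":75,"tp":24},"qg":[68,61,84,29],"t":{"fod":53,"kfd":27,"qzx":15,"rp":28,"x":71}}
After op 2 (replace /qg/1 65): {"cda":{"g":29,"t":75,"tp":24},"qg":[68,65,84,29],"t":{"fod":53,"kfd":27,"qzx":15,"rp":28,"x":71}}
After op 3 (replace /cda/g 65): {"cda":{"g":65,"t":75,"tp":24},"qg":[68,65,84,29],"t":{"fod":53,"kfd":27,"qzx":15,"rp":28,"x":71}}
After op 4 (replace /qg/3 39): {"cda":{"g":65,"t":75,"tp":24},"qg":[68,65,84,39],"t":{"fod":53,"kfd":27,"qzx":15,"rp":28,"x":71}}
After op 5 (replace /qg/0 77): {"cda":{"g":65,"t":75,"tp":24},"qg":[77,65,84,39],"t":{"fod":53,"kfd":27,"qzx":15,"rp":28,"x":71}}
After op 6 (replace /t/qzx 9): {"cda":{"g":65,"t":75,"tp":24},"qg":[77,65,84,39],"t":{"fod":53,"kfd":27,"qzx":9,"rp":28,"x":71}}
After op 7 (add /t/w 36): {"cda":{"g":65,"t":75,"tp":24},"qg":[77,65,84,39],"t":{"fod":53,"kfd":27,"qzx":9,"rp":28,"w":36,"x":71}}
After op 8 (replace /t/x 57): {"cda":{"g":65,"t":75,"tp":24},"qg":[77,65,84,39],"t":{"fod":53,"kfd":27,"qzx":9,"rp":28,"w":36,"x":57}}
After op 9 (add /cda/we 45): {"cda":{"g":65,"t":75,"tp":24,"we":45},"qg":[77,65,84,39],"t":{"fod":53,"kfd":27,"qzx":9,"rp":28,"w":36,"x":57}}
After op 10 (add /qg/3 91): {"cda":{"g":65,"t":75,"tp":24,"we":45},"qg":[77,65,84,91,39],"t":{"fod":53,"kfd":27,"qzx":9,"rp":28,"w":36,"x":57}}
After op 11 (add /sp 34): {"cda":{"g":65,"t":75,"tp":24,"we":45},"qg":[77,65,84,91,39],"sp":34,"t":{"fod":53,"kfd":27,"qzx":9,"rp":28,"w":36,"x":57}}
After op 12 (add /cda/oy 98): {"cda":{"g":65,"oy":98,"t":75,"tp":24,"we":45},"qg":[77,65,84,91,39],"sp":34,"t":{"fod":53,"kfd":27,"qzx":9,"rp":28,"w":36,"x":57}}
After op 13 (remove /qg/2): {"cda":{"g":65,"oy":98,"t":75,"tp":24,"we":45},"qg":[77,65,91,39],"sp":34,"t":{"fod":53,"kfd":27,"qzx":9,"rp":28,"w":36,"x":57}}
Value at /t/w: 36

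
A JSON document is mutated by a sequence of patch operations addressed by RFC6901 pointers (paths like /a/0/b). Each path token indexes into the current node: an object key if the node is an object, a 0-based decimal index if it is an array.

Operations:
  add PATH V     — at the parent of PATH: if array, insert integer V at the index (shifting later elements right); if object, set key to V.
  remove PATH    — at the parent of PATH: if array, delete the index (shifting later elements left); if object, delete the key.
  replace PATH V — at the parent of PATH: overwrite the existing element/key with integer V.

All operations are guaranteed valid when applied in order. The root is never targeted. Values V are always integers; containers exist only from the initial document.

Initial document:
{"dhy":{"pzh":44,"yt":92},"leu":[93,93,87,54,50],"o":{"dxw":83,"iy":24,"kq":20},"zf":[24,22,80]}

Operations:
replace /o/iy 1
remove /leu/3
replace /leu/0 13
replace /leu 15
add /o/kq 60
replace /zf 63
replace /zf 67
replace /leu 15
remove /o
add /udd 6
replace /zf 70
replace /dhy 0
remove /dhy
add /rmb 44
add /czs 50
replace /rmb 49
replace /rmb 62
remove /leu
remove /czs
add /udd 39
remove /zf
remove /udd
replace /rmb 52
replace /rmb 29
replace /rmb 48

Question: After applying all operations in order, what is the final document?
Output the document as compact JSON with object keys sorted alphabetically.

After op 1 (replace /o/iy 1): {"dhy":{"pzh":44,"yt":92},"leu":[93,93,87,54,50],"o":{"dxw":83,"iy":1,"kq":20},"zf":[24,22,80]}
After op 2 (remove /leu/3): {"dhy":{"pzh":44,"yt":92},"leu":[93,93,87,50],"o":{"dxw":83,"iy":1,"kq":20},"zf":[24,22,80]}
After op 3 (replace /leu/0 13): {"dhy":{"pzh":44,"yt":92},"leu":[13,93,87,50],"o":{"dxw":83,"iy":1,"kq":20},"zf":[24,22,80]}
After op 4 (replace /leu 15): {"dhy":{"pzh":44,"yt":92},"leu":15,"o":{"dxw":83,"iy":1,"kq":20},"zf":[24,22,80]}
After op 5 (add /o/kq 60): {"dhy":{"pzh":44,"yt":92},"leu":15,"o":{"dxw":83,"iy":1,"kq":60},"zf":[24,22,80]}
After op 6 (replace /zf 63): {"dhy":{"pzh":44,"yt":92},"leu":15,"o":{"dxw":83,"iy":1,"kq":60},"zf":63}
After op 7 (replace /zf 67): {"dhy":{"pzh":44,"yt":92},"leu":15,"o":{"dxw":83,"iy":1,"kq":60},"zf":67}
After op 8 (replace /leu 15): {"dhy":{"pzh":44,"yt":92},"leu":15,"o":{"dxw":83,"iy":1,"kq":60},"zf":67}
After op 9 (remove /o): {"dhy":{"pzh":44,"yt":92},"leu":15,"zf":67}
After op 10 (add /udd 6): {"dhy":{"pzh":44,"yt":92},"leu":15,"udd":6,"zf":67}
After op 11 (replace /zf 70): {"dhy":{"pzh":44,"yt":92},"leu":15,"udd":6,"zf":70}
After op 12 (replace /dhy 0): {"dhy":0,"leu":15,"udd":6,"zf":70}
After op 13 (remove /dhy): {"leu":15,"udd":6,"zf":70}
After op 14 (add /rmb 44): {"leu":15,"rmb":44,"udd":6,"zf":70}
After op 15 (add /czs 50): {"czs":50,"leu":15,"rmb":44,"udd":6,"zf":70}
After op 16 (replace /rmb 49): {"czs":50,"leu":15,"rmb":49,"udd":6,"zf":70}
After op 17 (replace /rmb 62): {"czs":50,"leu":15,"rmb":62,"udd":6,"zf":70}
After op 18 (remove /leu): {"czs":50,"rmb":62,"udd":6,"zf":70}
After op 19 (remove /czs): {"rmb":62,"udd":6,"zf":70}
After op 20 (add /udd 39): {"rmb":62,"udd":39,"zf":70}
After op 21 (remove /zf): {"rmb":62,"udd":39}
After op 22 (remove /udd): {"rmb":62}
After op 23 (replace /rmb 52): {"rmb":52}
After op 24 (replace /rmb 29): {"rmb":29}
After op 25 (replace /rmb 48): {"rmb":48}

Answer: {"rmb":48}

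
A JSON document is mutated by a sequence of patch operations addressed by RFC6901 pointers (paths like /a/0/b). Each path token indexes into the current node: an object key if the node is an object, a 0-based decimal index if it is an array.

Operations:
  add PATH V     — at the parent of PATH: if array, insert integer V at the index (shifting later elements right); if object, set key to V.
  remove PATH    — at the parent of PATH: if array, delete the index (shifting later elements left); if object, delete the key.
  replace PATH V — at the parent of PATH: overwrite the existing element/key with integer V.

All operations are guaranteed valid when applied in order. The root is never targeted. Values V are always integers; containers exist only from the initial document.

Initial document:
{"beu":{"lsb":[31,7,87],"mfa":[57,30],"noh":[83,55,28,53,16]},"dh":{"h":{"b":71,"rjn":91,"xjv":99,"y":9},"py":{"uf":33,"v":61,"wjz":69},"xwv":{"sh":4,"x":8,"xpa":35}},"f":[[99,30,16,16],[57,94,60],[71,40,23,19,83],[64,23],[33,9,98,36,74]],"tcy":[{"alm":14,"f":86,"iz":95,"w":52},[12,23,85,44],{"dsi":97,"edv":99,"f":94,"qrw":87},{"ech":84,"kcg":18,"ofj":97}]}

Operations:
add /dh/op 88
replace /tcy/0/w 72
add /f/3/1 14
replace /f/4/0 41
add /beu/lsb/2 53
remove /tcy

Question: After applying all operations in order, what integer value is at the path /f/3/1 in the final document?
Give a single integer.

Answer: 14

Derivation:
After op 1 (add /dh/op 88): {"beu":{"lsb":[31,7,87],"mfa":[57,30],"noh":[83,55,28,53,16]},"dh":{"h":{"b":71,"rjn":91,"xjv":99,"y":9},"op":88,"py":{"uf":33,"v":61,"wjz":69},"xwv":{"sh":4,"x":8,"xpa":35}},"f":[[99,30,16,16],[57,94,60],[71,40,23,19,83],[64,23],[33,9,98,36,74]],"tcy":[{"alm":14,"f":86,"iz":95,"w":52},[12,23,85,44],{"dsi":97,"edv":99,"f":94,"qrw":87},{"ech":84,"kcg":18,"ofj":97}]}
After op 2 (replace /tcy/0/w 72): {"beu":{"lsb":[31,7,87],"mfa":[57,30],"noh":[83,55,28,53,16]},"dh":{"h":{"b":71,"rjn":91,"xjv":99,"y":9},"op":88,"py":{"uf":33,"v":61,"wjz":69},"xwv":{"sh":4,"x":8,"xpa":35}},"f":[[99,30,16,16],[57,94,60],[71,40,23,19,83],[64,23],[33,9,98,36,74]],"tcy":[{"alm":14,"f":86,"iz":95,"w":72},[12,23,85,44],{"dsi":97,"edv":99,"f":94,"qrw":87},{"ech":84,"kcg":18,"ofj":97}]}
After op 3 (add /f/3/1 14): {"beu":{"lsb":[31,7,87],"mfa":[57,30],"noh":[83,55,28,53,16]},"dh":{"h":{"b":71,"rjn":91,"xjv":99,"y":9},"op":88,"py":{"uf":33,"v":61,"wjz":69},"xwv":{"sh":4,"x":8,"xpa":35}},"f":[[99,30,16,16],[57,94,60],[71,40,23,19,83],[64,14,23],[33,9,98,36,74]],"tcy":[{"alm":14,"f":86,"iz":95,"w":72},[12,23,85,44],{"dsi":97,"edv":99,"f":94,"qrw":87},{"ech":84,"kcg":18,"ofj":97}]}
After op 4 (replace /f/4/0 41): {"beu":{"lsb":[31,7,87],"mfa":[57,30],"noh":[83,55,28,53,16]},"dh":{"h":{"b":71,"rjn":91,"xjv":99,"y":9},"op":88,"py":{"uf":33,"v":61,"wjz":69},"xwv":{"sh":4,"x":8,"xpa":35}},"f":[[99,30,16,16],[57,94,60],[71,40,23,19,83],[64,14,23],[41,9,98,36,74]],"tcy":[{"alm":14,"f":86,"iz":95,"w":72},[12,23,85,44],{"dsi":97,"edv":99,"f":94,"qrw":87},{"ech":84,"kcg":18,"ofj":97}]}
After op 5 (add /beu/lsb/2 53): {"beu":{"lsb":[31,7,53,87],"mfa":[57,30],"noh":[83,55,28,53,16]},"dh":{"h":{"b":71,"rjn":91,"xjv":99,"y":9},"op":88,"py":{"uf":33,"v":61,"wjz":69},"xwv":{"sh":4,"x":8,"xpa":35}},"f":[[99,30,16,16],[57,94,60],[71,40,23,19,83],[64,14,23],[41,9,98,36,74]],"tcy":[{"alm":14,"f":86,"iz":95,"w":72},[12,23,85,44],{"dsi":97,"edv":99,"f":94,"qrw":87},{"ech":84,"kcg":18,"ofj":97}]}
After op 6 (remove /tcy): {"beu":{"lsb":[31,7,53,87],"mfa":[57,30],"noh":[83,55,28,53,16]},"dh":{"h":{"b":71,"rjn":91,"xjv":99,"y":9},"op":88,"py":{"uf":33,"v":61,"wjz":69},"xwv":{"sh":4,"x":8,"xpa":35}},"f":[[99,30,16,16],[57,94,60],[71,40,23,19,83],[64,14,23],[41,9,98,36,74]]}
Value at /f/3/1: 14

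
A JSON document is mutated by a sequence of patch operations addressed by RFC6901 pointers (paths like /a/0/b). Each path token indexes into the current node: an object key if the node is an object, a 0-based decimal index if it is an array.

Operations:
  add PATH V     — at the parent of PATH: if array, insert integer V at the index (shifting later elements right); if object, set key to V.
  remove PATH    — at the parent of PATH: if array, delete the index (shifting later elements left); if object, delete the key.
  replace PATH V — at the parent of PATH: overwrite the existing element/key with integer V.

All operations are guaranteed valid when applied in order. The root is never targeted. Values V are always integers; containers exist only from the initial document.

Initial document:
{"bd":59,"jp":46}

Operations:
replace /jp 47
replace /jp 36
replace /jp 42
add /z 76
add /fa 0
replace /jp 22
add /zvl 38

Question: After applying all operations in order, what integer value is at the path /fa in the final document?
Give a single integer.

After op 1 (replace /jp 47): {"bd":59,"jp":47}
After op 2 (replace /jp 36): {"bd":59,"jp":36}
After op 3 (replace /jp 42): {"bd":59,"jp":42}
After op 4 (add /z 76): {"bd":59,"jp":42,"z":76}
After op 5 (add /fa 0): {"bd":59,"fa":0,"jp":42,"z":76}
After op 6 (replace /jp 22): {"bd":59,"fa":0,"jp":22,"z":76}
After op 7 (add /zvl 38): {"bd":59,"fa":0,"jp":22,"z":76,"zvl":38}
Value at /fa: 0

Answer: 0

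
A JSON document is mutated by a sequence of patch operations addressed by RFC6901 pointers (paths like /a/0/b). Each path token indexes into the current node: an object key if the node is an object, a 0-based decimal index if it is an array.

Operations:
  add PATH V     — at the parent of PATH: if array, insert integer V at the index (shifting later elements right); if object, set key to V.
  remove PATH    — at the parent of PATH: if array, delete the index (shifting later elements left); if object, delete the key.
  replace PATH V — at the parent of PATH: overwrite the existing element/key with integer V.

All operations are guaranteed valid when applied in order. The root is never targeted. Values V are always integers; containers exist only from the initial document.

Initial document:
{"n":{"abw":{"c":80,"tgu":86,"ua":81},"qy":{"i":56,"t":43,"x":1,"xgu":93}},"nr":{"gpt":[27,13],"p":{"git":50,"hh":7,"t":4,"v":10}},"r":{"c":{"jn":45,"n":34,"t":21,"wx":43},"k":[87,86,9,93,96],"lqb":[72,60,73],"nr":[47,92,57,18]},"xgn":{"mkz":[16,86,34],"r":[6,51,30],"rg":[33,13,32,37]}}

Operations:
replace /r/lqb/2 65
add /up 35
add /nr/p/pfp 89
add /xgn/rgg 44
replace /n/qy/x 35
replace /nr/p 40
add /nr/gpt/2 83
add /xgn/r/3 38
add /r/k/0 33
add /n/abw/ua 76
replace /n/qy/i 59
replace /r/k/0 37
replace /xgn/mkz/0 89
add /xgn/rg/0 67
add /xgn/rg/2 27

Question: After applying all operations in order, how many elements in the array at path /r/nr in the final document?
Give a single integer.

After op 1 (replace /r/lqb/2 65): {"n":{"abw":{"c":80,"tgu":86,"ua":81},"qy":{"i":56,"t":43,"x":1,"xgu":93}},"nr":{"gpt":[27,13],"p":{"git":50,"hh":7,"t":4,"v":10}},"r":{"c":{"jn":45,"n":34,"t":21,"wx":43},"k":[87,86,9,93,96],"lqb":[72,60,65],"nr":[47,92,57,18]},"xgn":{"mkz":[16,86,34],"r":[6,51,30],"rg":[33,13,32,37]}}
After op 2 (add /up 35): {"n":{"abw":{"c":80,"tgu":86,"ua":81},"qy":{"i":56,"t":43,"x":1,"xgu":93}},"nr":{"gpt":[27,13],"p":{"git":50,"hh":7,"t":4,"v":10}},"r":{"c":{"jn":45,"n":34,"t":21,"wx":43},"k":[87,86,9,93,96],"lqb":[72,60,65],"nr":[47,92,57,18]},"up":35,"xgn":{"mkz":[16,86,34],"r":[6,51,30],"rg":[33,13,32,37]}}
After op 3 (add /nr/p/pfp 89): {"n":{"abw":{"c":80,"tgu":86,"ua":81},"qy":{"i":56,"t":43,"x":1,"xgu":93}},"nr":{"gpt":[27,13],"p":{"git":50,"hh":7,"pfp":89,"t":4,"v":10}},"r":{"c":{"jn":45,"n":34,"t":21,"wx":43},"k":[87,86,9,93,96],"lqb":[72,60,65],"nr":[47,92,57,18]},"up":35,"xgn":{"mkz":[16,86,34],"r":[6,51,30],"rg":[33,13,32,37]}}
After op 4 (add /xgn/rgg 44): {"n":{"abw":{"c":80,"tgu":86,"ua":81},"qy":{"i":56,"t":43,"x":1,"xgu":93}},"nr":{"gpt":[27,13],"p":{"git":50,"hh":7,"pfp":89,"t":4,"v":10}},"r":{"c":{"jn":45,"n":34,"t":21,"wx":43},"k":[87,86,9,93,96],"lqb":[72,60,65],"nr":[47,92,57,18]},"up":35,"xgn":{"mkz":[16,86,34],"r":[6,51,30],"rg":[33,13,32,37],"rgg":44}}
After op 5 (replace /n/qy/x 35): {"n":{"abw":{"c":80,"tgu":86,"ua":81},"qy":{"i":56,"t":43,"x":35,"xgu":93}},"nr":{"gpt":[27,13],"p":{"git":50,"hh":7,"pfp":89,"t":4,"v":10}},"r":{"c":{"jn":45,"n":34,"t":21,"wx":43},"k":[87,86,9,93,96],"lqb":[72,60,65],"nr":[47,92,57,18]},"up":35,"xgn":{"mkz":[16,86,34],"r":[6,51,30],"rg":[33,13,32,37],"rgg":44}}
After op 6 (replace /nr/p 40): {"n":{"abw":{"c":80,"tgu":86,"ua":81},"qy":{"i":56,"t":43,"x":35,"xgu":93}},"nr":{"gpt":[27,13],"p":40},"r":{"c":{"jn":45,"n":34,"t":21,"wx":43},"k":[87,86,9,93,96],"lqb":[72,60,65],"nr":[47,92,57,18]},"up":35,"xgn":{"mkz":[16,86,34],"r":[6,51,30],"rg":[33,13,32,37],"rgg":44}}
After op 7 (add /nr/gpt/2 83): {"n":{"abw":{"c":80,"tgu":86,"ua":81},"qy":{"i":56,"t":43,"x":35,"xgu":93}},"nr":{"gpt":[27,13,83],"p":40},"r":{"c":{"jn":45,"n":34,"t":21,"wx":43},"k":[87,86,9,93,96],"lqb":[72,60,65],"nr":[47,92,57,18]},"up":35,"xgn":{"mkz":[16,86,34],"r":[6,51,30],"rg":[33,13,32,37],"rgg":44}}
After op 8 (add /xgn/r/3 38): {"n":{"abw":{"c":80,"tgu":86,"ua":81},"qy":{"i":56,"t":43,"x":35,"xgu":93}},"nr":{"gpt":[27,13,83],"p":40},"r":{"c":{"jn":45,"n":34,"t":21,"wx":43},"k":[87,86,9,93,96],"lqb":[72,60,65],"nr":[47,92,57,18]},"up":35,"xgn":{"mkz":[16,86,34],"r":[6,51,30,38],"rg":[33,13,32,37],"rgg":44}}
After op 9 (add /r/k/0 33): {"n":{"abw":{"c":80,"tgu":86,"ua":81},"qy":{"i":56,"t":43,"x":35,"xgu":93}},"nr":{"gpt":[27,13,83],"p":40},"r":{"c":{"jn":45,"n":34,"t":21,"wx":43},"k":[33,87,86,9,93,96],"lqb":[72,60,65],"nr":[47,92,57,18]},"up":35,"xgn":{"mkz":[16,86,34],"r":[6,51,30,38],"rg":[33,13,32,37],"rgg":44}}
After op 10 (add /n/abw/ua 76): {"n":{"abw":{"c":80,"tgu":86,"ua":76},"qy":{"i":56,"t":43,"x":35,"xgu":93}},"nr":{"gpt":[27,13,83],"p":40},"r":{"c":{"jn":45,"n":34,"t":21,"wx":43},"k":[33,87,86,9,93,96],"lqb":[72,60,65],"nr":[47,92,57,18]},"up":35,"xgn":{"mkz":[16,86,34],"r":[6,51,30,38],"rg":[33,13,32,37],"rgg":44}}
After op 11 (replace /n/qy/i 59): {"n":{"abw":{"c":80,"tgu":86,"ua":76},"qy":{"i":59,"t":43,"x":35,"xgu":93}},"nr":{"gpt":[27,13,83],"p":40},"r":{"c":{"jn":45,"n":34,"t":21,"wx":43},"k":[33,87,86,9,93,96],"lqb":[72,60,65],"nr":[47,92,57,18]},"up":35,"xgn":{"mkz":[16,86,34],"r":[6,51,30,38],"rg":[33,13,32,37],"rgg":44}}
After op 12 (replace /r/k/0 37): {"n":{"abw":{"c":80,"tgu":86,"ua":76},"qy":{"i":59,"t":43,"x":35,"xgu":93}},"nr":{"gpt":[27,13,83],"p":40},"r":{"c":{"jn":45,"n":34,"t":21,"wx":43},"k":[37,87,86,9,93,96],"lqb":[72,60,65],"nr":[47,92,57,18]},"up":35,"xgn":{"mkz":[16,86,34],"r":[6,51,30,38],"rg":[33,13,32,37],"rgg":44}}
After op 13 (replace /xgn/mkz/0 89): {"n":{"abw":{"c":80,"tgu":86,"ua":76},"qy":{"i":59,"t":43,"x":35,"xgu":93}},"nr":{"gpt":[27,13,83],"p":40},"r":{"c":{"jn":45,"n":34,"t":21,"wx":43},"k":[37,87,86,9,93,96],"lqb":[72,60,65],"nr":[47,92,57,18]},"up":35,"xgn":{"mkz":[89,86,34],"r":[6,51,30,38],"rg":[33,13,32,37],"rgg":44}}
After op 14 (add /xgn/rg/0 67): {"n":{"abw":{"c":80,"tgu":86,"ua":76},"qy":{"i":59,"t":43,"x":35,"xgu":93}},"nr":{"gpt":[27,13,83],"p":40},"r":{"c":{"jn":45,"n":34,"t":21,"wx":43},"k":[37,87,86,9,93,96],"lqb":[72,60,65],"nr":[47,92,57,18]},"up":35,"xgn":{"mkz":[89,86,34],"r":[6,51,30,38],"rg":[67,33,13,32,37],"rgg":44}}
After op 15 (add /xgn/rg/2 27): {"n":{"abw":{"c":80,"tgu":86,"ua":76},"qy":{"i":59,"t":43,"x":35,"xgu":93}},"nr":{"gpt":[27,13,83],"p":40},"r":{"c":{"jn":45,"n":34,"t":21,"wx":43},"k":[37,87,86,9,93,96],"lqb":[72,60,65],"nr":[47,92,57,18]},"up":35,"xgn":{"mkz":[89,86,34],"r":[6,51,30,38],"rg":[67,33,27,13,32,37],"rgg":44}}
Size at path /r/nr: 4

Answer: 4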